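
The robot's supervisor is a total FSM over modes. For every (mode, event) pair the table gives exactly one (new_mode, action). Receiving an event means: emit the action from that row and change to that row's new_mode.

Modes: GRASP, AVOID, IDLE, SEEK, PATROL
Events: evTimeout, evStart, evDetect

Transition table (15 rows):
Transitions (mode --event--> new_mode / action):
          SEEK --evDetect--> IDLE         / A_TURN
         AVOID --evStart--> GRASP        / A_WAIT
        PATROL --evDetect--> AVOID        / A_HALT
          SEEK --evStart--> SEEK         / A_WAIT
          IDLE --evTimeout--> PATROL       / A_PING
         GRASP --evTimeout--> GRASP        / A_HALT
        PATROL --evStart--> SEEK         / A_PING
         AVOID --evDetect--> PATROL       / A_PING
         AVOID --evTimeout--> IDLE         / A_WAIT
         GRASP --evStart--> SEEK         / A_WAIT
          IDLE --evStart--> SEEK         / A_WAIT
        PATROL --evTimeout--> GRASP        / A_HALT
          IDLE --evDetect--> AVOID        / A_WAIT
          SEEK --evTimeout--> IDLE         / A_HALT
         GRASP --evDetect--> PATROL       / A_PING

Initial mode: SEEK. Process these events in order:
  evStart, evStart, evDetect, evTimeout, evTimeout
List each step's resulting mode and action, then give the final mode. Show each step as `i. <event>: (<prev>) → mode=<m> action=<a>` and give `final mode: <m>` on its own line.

final mode: GRASP

1. evStart: (SEEK) → mode=SEEK action=A_WAIT
2. evStart: (SEEK) → mode=SEEK action=A_WAIT
3. evDetect: (SEEK) → mode=IDLE action=A_TURN
4. evTimeout: (IDLE) → mode=PATROL action=A_PING
5. evTimeout: (PATROL) → mode=GRASP action=A_HALT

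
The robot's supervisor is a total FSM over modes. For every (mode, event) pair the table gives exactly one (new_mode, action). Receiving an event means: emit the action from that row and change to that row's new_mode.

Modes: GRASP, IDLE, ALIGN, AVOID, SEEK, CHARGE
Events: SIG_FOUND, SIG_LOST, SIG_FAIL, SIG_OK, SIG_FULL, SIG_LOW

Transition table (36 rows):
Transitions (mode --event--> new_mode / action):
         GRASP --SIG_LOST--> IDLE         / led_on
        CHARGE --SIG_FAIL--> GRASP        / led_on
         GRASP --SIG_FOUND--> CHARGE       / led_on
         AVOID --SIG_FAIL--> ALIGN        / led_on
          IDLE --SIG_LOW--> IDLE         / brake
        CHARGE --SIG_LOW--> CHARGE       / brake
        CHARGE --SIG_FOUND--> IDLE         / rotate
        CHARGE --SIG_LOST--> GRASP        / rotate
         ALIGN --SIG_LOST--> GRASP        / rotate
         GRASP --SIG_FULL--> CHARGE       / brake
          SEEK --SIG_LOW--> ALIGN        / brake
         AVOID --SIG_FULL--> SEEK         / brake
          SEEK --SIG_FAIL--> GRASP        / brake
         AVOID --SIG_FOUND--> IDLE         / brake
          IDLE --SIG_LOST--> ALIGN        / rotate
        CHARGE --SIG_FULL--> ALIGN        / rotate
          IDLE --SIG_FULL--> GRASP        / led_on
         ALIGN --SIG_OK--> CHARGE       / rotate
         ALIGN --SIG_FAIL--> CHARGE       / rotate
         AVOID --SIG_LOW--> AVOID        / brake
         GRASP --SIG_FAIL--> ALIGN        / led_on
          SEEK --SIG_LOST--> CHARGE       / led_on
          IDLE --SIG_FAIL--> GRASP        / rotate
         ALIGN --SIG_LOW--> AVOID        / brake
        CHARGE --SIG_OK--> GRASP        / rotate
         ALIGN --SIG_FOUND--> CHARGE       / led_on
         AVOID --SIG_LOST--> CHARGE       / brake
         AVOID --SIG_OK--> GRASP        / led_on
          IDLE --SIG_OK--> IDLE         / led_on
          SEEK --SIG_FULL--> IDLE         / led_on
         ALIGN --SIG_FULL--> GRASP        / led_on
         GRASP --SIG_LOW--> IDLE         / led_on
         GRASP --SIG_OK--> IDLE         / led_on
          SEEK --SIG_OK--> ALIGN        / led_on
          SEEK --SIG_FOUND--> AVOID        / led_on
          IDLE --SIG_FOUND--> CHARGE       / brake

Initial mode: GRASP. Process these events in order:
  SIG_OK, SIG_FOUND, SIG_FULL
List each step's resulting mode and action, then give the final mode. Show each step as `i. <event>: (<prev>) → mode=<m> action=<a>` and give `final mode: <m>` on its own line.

final mode: ALIGN

1. SIG_OK: (GRASP) → mode=IDLE action=led_on
2. SIG_FOUND: (IDLE) → mode=CHARGE action=brake
3. SIG_FULL: (CHARGE) → mode=ALIGN action=rotate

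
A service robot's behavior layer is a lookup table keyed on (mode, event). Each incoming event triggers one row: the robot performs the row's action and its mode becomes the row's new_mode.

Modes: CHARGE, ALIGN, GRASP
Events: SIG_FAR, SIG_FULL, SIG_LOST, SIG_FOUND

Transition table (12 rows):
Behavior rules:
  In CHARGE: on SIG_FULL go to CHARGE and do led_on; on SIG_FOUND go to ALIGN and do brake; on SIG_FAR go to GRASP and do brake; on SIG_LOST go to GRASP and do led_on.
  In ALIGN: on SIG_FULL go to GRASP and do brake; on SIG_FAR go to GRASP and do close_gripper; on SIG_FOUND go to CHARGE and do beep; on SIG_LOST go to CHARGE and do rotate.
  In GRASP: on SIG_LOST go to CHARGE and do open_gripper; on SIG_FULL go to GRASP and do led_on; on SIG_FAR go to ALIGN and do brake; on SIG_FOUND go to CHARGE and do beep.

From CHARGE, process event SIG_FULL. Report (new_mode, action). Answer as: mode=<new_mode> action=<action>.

current mode = CHARGE; filter table to that mode:
  (CHARGE, SIG_FULL) → (CHARGE, led_on)  ← event matches
  (CHARGE, SIG_FOUND) → (ALIGN, brake)
  (CHARGE, SIG_FAR) → (GRASP, brake)
  (CHARGE, SIG_LOST) → (GRASP, led_on)
event = SIG_FULL selects (CHARGE, led_on)

mode=CHARGE action=led_on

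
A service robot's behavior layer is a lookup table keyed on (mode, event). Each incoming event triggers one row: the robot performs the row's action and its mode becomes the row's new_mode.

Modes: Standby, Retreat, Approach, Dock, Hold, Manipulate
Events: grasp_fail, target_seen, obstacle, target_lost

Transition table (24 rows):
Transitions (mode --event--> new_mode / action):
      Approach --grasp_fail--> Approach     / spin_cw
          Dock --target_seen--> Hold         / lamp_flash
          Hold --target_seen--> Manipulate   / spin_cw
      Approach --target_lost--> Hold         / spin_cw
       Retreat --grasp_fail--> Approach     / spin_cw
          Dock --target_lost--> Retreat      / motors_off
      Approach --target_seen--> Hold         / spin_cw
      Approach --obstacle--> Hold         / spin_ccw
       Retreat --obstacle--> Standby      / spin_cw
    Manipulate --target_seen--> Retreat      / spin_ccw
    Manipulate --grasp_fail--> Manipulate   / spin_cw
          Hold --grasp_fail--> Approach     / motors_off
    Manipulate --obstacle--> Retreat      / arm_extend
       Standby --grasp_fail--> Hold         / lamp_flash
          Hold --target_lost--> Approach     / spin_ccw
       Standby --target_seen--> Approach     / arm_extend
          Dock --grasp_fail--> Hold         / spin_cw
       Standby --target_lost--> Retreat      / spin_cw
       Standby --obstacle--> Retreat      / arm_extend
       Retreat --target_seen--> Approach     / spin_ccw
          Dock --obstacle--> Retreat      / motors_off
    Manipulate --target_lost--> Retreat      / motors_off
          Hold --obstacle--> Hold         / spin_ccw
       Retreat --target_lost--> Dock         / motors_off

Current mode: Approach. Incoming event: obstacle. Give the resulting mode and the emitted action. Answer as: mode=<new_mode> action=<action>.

mode=Hold action=spin_ccw

current mode = Approach; filter table to that mode:
  (Approach, grasp_fail) → (Approach, spin_cw)
  (Approach, target_lost) → (Hold, spin_cw)
  (Approach, target_seen) → (Hold, spin_cw)
  (Approach, obstacle) → (Hold, spin_ccw)  ← event matches
event = obstacle selects (Hold, spin_ccw)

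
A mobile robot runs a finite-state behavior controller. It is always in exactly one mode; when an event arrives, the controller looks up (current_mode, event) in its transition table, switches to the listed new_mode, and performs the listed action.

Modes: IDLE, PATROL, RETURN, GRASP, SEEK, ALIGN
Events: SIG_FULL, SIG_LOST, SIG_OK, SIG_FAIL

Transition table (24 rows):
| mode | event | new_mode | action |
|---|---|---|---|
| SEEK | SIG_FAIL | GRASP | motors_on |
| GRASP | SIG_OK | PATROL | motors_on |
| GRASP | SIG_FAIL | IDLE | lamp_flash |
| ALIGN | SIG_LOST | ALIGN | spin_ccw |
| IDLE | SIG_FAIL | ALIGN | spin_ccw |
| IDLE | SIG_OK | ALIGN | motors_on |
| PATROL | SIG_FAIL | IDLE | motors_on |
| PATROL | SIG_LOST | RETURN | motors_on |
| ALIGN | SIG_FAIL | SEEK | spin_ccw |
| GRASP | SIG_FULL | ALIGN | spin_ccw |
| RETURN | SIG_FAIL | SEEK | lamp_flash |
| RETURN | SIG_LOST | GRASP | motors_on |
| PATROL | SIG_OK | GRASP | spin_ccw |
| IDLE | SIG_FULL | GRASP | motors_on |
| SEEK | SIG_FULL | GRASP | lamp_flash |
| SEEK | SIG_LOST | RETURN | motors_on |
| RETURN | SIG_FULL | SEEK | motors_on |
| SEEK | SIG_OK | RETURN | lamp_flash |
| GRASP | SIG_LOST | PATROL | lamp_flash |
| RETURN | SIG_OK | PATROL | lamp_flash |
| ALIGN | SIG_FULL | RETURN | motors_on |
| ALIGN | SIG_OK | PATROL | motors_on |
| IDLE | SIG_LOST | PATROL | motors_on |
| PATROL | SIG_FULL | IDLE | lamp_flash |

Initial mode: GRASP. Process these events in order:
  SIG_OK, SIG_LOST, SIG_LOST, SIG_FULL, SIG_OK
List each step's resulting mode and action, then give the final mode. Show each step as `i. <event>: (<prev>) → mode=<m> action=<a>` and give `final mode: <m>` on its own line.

1. SIG_OK: (GRASP) → mode=PATROL action=motors_on
2. SIG_LOST: (PATROL) → mode=RETURN action=motors_on
3. SIG_LOST: (RETURN) → mode=GRASP action=motors_on
4. SIG_FULL: (GRASP) → mode=ALIGN action=spin_ccw
5. SIG_OK: (ALIGN) → mode=PATROL action=motors_on

final mode: PATROL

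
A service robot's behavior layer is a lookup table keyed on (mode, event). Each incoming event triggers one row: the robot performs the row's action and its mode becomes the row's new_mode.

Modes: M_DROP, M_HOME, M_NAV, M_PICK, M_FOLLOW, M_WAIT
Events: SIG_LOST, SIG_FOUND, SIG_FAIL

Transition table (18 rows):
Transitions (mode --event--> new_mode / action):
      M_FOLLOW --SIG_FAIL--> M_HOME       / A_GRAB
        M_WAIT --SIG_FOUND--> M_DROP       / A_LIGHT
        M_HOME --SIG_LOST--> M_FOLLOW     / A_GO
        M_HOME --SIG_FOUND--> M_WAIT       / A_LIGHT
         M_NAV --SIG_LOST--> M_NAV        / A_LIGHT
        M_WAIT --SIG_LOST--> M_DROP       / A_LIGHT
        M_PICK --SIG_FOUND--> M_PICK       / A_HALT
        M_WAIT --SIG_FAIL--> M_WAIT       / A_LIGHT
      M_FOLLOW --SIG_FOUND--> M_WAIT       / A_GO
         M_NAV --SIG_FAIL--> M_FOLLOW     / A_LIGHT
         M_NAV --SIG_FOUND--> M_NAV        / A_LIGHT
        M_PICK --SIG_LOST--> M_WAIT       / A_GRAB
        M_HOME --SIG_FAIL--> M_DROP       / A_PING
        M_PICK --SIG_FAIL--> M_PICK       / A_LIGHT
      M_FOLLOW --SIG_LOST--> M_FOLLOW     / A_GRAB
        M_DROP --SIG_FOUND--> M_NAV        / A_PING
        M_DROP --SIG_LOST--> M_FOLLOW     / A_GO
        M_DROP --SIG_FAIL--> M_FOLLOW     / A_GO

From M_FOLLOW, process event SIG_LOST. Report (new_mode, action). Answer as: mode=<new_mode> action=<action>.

mode=M_FOLLOW action=A_GRAB

current mode = M_FOLLOW; filter table to that mode:
  (M_FOLLOW, SIG_FAIL) → (M_HOME, A_GRAB)
  (M_FOLLOW, SIG_FOUND) → (M_WAIT, A_GO)
  (M_FOLLOW, SIG_LOST) → (M_FOLLOW, A_GRAB)  ← event matches
event = SIG_LOST selects (M_FOLLOW, A_GRAB)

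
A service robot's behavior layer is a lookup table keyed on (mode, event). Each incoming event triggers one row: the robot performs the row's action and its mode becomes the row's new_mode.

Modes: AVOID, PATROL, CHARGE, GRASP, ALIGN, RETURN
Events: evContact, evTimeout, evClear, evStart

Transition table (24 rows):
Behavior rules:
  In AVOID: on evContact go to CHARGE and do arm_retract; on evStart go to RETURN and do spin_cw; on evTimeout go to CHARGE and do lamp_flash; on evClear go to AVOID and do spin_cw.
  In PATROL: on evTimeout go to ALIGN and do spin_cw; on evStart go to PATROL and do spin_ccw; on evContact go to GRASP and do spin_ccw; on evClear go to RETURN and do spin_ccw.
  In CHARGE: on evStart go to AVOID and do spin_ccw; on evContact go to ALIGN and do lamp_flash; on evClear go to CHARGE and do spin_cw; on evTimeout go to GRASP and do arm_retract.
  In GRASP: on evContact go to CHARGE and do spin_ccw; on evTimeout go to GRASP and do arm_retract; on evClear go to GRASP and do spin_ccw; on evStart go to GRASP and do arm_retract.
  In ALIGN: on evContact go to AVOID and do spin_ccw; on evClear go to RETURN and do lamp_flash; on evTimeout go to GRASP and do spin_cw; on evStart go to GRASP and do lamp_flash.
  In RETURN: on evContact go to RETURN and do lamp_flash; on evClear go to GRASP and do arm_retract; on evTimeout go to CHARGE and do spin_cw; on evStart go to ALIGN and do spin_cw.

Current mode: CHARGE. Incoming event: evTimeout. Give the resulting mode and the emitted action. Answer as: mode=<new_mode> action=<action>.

mode=GRASP action=arm_retract

current mode = CHARGE; filter table to that mode:
  (CHARGE, evStart) → (AVOID, spin_ccw)
  (CHARGE, evContact) → (ALIGN, lamp_flash)
  (CHARGE, evClear) → (CHARGE, spin_cw)
  (CHARGE, evTimeout) → (GRASP, arm_retract)  ← event matches
event = evTimeout selects (GRASP, arm_retract)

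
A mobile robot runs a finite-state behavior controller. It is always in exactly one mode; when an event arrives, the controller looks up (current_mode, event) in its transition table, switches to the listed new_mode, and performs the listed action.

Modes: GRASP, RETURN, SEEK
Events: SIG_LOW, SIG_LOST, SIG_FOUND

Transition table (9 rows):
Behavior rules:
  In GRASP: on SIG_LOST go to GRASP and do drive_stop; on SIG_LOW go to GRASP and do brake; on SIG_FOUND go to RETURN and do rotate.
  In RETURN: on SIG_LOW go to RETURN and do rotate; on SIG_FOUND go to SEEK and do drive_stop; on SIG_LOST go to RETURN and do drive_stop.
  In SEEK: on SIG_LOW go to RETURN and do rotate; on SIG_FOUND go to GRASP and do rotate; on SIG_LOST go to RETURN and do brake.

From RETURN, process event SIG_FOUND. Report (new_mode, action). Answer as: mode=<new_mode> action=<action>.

current mode = RETURN; filter table to that mode:
  (RETURN, SIG_LOW) → (RETURN, rotate)
  (RETURN, SIG_FOUND) → (SEEK, drive_stop)  ← event matches
  (RETURN, SIG_LOST) → (RETURN, drive_stop)
event = SIG_FOUND selects (SEEK, drive_stop)

mode=SEEK action=drive_stop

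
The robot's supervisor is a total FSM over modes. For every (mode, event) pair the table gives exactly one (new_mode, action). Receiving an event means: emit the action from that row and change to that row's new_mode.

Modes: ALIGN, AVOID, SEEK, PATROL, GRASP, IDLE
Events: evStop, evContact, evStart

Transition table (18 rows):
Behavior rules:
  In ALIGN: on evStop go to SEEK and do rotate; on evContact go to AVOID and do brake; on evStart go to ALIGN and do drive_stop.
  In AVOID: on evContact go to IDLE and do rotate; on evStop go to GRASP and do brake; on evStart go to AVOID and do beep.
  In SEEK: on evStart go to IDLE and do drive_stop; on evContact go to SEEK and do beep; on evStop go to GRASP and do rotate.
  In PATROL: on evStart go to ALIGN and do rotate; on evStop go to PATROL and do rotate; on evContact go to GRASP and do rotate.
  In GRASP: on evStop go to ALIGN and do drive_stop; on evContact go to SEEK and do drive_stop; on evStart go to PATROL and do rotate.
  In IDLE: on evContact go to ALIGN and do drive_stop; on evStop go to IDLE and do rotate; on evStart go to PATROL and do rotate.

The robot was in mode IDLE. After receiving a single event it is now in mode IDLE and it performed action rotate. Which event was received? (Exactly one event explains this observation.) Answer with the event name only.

evStop

try evStop: (IDLE, evStop) → (IDLE, rotate)  ← matches
try evContact: (IDLE, evContact) → (ALIGN, drive_stop)
try evStart: (IDLE, evStart) → (PATROL, rotate)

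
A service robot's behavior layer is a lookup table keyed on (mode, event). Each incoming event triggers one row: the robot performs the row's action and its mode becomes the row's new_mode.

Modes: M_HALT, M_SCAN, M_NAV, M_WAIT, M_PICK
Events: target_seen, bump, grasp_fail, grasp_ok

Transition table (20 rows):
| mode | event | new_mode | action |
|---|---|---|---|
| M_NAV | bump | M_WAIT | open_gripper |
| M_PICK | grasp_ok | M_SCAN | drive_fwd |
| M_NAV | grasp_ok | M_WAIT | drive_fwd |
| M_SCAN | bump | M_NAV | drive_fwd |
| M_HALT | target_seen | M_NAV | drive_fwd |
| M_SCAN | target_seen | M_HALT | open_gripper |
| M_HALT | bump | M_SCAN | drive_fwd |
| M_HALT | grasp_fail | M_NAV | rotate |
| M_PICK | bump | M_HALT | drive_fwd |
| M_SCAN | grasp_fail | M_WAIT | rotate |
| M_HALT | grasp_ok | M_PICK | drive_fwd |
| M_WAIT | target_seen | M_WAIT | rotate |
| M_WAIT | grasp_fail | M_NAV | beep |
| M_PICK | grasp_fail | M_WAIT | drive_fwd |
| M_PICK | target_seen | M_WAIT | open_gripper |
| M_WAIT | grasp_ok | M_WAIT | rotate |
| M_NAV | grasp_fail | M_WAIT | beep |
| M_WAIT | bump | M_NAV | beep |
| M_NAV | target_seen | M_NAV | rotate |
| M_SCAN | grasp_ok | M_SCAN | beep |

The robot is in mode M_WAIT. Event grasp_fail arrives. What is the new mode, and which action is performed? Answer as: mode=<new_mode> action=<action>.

mode=M_NAV action=beep

current mode = M_WAIT; filter table to that mode:
  (M_WAIT, target_seen) → (M_WAIT, rotate)
  (M_WAIT, grasp_fail) → (M_NAV, beep)  ← event matches
  (M_WAIT, grasp_ok) → (M_WAIT, rotate)
  (M_WAIT, bump) → (M_NAV, beep)
event = grasp_fail selects (M_NAV, beep)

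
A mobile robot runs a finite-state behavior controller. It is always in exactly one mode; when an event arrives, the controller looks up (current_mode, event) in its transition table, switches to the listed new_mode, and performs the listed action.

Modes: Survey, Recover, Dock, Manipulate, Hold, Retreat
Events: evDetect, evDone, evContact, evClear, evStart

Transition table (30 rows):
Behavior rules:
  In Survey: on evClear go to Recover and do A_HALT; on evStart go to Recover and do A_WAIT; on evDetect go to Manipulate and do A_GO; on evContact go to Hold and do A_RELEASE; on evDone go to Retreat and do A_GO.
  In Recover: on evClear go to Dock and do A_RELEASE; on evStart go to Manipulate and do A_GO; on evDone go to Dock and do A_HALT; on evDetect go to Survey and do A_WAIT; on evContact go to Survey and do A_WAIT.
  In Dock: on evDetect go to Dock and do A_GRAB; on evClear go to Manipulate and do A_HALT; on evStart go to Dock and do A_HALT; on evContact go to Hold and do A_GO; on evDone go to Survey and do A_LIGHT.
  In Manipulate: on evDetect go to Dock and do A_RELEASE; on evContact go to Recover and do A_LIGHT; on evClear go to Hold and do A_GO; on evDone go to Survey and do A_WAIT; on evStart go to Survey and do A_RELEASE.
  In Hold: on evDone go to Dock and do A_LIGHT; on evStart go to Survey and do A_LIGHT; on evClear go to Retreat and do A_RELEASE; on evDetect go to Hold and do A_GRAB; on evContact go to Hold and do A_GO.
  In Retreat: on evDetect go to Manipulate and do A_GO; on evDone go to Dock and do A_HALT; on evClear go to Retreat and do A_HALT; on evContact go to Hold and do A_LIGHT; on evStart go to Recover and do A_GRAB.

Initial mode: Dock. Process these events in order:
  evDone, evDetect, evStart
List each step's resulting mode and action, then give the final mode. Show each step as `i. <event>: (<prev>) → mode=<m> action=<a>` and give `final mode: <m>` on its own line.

final mode: Survey

1. evDone: (Dock) → mode=Survey action=A_LIGHT
2. evDetect: (Survey) → mode=Manipulate action=A_GO
3. evStart: (Manipulate) → mode=Survey action=A_RELEASE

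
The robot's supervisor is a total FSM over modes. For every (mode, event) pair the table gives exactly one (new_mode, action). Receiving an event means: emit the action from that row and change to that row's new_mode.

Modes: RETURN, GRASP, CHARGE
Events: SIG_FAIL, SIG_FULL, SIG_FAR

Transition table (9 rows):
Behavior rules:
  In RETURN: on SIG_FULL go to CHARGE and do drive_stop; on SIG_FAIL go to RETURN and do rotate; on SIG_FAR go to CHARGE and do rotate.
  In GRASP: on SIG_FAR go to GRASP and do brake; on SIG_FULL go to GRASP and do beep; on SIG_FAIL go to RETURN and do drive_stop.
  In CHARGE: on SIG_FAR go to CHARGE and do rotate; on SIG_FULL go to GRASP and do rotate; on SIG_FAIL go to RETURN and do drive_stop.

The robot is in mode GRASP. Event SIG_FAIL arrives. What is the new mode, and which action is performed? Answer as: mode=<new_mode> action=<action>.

mode=RETURN action=drive_stop

current mode = GRASP; filter table to that mode:
  (GRASP, SIG_FAR) → (GRASP, brake)
  (GRASP, SIG_FULL) → (GRASP, beep)
  (GRASP, SIG_FAIL) → (RETURN, drive_stop)  ← event matches
event = SIG_FAIL selects (RETURN, drive_stop)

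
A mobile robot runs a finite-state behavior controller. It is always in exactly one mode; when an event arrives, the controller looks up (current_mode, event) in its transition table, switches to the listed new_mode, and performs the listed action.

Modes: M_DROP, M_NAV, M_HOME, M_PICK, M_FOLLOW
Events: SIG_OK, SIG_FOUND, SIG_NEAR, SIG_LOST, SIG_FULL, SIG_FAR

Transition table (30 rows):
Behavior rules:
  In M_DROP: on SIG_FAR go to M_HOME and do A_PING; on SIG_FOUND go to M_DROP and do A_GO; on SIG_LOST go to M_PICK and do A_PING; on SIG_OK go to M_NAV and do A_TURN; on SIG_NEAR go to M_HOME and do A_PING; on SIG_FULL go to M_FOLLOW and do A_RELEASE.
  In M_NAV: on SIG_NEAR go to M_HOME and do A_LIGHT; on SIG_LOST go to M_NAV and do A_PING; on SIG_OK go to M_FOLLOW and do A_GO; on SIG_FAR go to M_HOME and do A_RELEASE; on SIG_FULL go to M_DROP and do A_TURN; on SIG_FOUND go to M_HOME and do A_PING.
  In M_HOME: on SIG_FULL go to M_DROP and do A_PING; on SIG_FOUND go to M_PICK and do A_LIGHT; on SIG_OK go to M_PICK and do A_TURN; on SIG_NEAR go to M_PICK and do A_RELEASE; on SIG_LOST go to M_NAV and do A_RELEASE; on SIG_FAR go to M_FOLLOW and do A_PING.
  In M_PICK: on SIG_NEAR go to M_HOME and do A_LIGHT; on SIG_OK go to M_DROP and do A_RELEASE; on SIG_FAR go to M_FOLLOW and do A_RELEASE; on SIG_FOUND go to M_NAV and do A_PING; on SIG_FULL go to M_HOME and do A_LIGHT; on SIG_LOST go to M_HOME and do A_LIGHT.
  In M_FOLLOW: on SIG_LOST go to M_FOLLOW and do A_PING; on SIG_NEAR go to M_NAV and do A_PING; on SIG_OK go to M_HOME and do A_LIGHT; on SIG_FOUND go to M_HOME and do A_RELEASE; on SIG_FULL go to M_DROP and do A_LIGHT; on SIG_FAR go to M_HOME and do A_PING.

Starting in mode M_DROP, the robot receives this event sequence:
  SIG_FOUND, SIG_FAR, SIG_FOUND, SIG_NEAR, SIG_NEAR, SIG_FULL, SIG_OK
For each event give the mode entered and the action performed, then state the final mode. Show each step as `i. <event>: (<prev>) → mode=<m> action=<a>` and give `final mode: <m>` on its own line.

1. SIG_FOUND: (M_DROP) → mode=M_DROP action=A_GO
2. SIG_FAR: (M_DROP) → mode=M_HOME action=A_PING
3. SIG_FOUND: (M_HOME) → mode=M_PICK action=A_LIGHT
4. SIG_NEAR: (M_PICK) → mode=M_HOME action=A_LIGHT
5. SIG_NEAR: (M_HOME) → mode=M_PICK action=A_RELEASE
6. SIG_FULL: (M_PICK) → mode=M_HOME action=A_LIGHT
7. SIG_OK: (M_HOME) → mode=M_PICK action=A_TURN

final mode: M_PICK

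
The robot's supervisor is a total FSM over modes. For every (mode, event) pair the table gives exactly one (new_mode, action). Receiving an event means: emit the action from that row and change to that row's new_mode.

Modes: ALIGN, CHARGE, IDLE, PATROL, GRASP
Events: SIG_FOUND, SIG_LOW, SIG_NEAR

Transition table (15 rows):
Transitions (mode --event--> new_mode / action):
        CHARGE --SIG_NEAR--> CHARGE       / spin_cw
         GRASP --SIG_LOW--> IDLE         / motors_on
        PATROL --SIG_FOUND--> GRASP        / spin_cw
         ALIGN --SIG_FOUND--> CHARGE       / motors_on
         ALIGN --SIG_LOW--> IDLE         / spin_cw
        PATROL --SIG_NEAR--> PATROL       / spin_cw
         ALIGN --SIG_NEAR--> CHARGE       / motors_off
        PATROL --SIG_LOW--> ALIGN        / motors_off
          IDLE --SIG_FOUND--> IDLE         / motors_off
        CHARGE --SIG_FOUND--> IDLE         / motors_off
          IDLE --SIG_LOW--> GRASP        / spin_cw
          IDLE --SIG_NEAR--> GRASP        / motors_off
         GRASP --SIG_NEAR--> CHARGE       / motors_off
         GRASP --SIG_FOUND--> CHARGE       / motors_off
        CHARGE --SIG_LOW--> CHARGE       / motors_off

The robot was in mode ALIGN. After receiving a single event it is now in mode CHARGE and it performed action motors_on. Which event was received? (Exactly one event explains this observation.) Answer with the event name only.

SIG_FOUND

try SIG_FOUND: (ALIGN, SIG_FOUND) → (CHARGE, motors_on)  ← matches
try SIG_LOW: (ALIGN, SIG_LOW) → (IDLE, spin_cw)
try SIG_NEAR: (ALIGN, SIG_NEAR) → (CHARGE, motors_off)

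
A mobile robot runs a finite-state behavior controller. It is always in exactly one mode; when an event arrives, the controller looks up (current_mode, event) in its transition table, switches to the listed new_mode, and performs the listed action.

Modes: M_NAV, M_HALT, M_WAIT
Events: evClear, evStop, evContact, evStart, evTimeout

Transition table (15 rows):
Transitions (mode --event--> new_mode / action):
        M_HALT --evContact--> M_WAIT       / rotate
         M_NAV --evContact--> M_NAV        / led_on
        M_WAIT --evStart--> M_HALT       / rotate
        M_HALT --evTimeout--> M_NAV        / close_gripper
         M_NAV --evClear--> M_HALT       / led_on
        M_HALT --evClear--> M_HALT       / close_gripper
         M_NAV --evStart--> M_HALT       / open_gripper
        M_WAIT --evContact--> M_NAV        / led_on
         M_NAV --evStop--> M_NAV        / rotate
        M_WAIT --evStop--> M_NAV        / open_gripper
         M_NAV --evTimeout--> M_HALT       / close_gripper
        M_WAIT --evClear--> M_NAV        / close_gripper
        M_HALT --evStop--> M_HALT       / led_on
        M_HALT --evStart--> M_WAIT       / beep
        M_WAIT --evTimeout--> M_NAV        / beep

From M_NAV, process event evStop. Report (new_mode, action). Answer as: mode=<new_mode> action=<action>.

mode=M_NAV action=rotate

current mode = M_NAV; filter table to that mode:
  (M_NAV, evContact) → (M_NAV, led_on)
  (M_NAV, evClear) → (M_HALT, led_on)
  (M_NAV, evStart) → (M_HALT, open_gripper)
  (M_NAV, evStop) → (M_NAV, rotate)  ← event matches
  (M_NAV, evTimeout) → (M_HALT, close_gripper)
event = evStop selects (M_NAV, rotate)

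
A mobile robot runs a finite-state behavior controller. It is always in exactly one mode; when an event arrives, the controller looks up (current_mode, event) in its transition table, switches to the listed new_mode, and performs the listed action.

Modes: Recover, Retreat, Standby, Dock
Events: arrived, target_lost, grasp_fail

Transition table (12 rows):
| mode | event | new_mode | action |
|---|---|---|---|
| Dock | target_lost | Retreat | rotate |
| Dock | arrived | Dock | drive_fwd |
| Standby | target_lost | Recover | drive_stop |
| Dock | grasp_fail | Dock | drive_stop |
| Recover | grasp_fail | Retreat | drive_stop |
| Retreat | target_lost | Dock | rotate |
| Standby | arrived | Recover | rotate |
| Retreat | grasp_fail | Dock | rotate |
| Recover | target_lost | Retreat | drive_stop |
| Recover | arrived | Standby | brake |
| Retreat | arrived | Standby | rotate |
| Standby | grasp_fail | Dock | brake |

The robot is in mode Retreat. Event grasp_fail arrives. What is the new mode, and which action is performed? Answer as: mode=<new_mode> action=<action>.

mode=Dock action=rotate

current mode = Retreat; filter table to that mode:
  (Retreat, target_lost) → (Dock, rotate)
  (Retreat, grasp_fail) → (Dock, rotate)  ← event matches
  (Retreat, arrived) → (Standby, rotate)
event = grasp_fail selects (Dock, rotate)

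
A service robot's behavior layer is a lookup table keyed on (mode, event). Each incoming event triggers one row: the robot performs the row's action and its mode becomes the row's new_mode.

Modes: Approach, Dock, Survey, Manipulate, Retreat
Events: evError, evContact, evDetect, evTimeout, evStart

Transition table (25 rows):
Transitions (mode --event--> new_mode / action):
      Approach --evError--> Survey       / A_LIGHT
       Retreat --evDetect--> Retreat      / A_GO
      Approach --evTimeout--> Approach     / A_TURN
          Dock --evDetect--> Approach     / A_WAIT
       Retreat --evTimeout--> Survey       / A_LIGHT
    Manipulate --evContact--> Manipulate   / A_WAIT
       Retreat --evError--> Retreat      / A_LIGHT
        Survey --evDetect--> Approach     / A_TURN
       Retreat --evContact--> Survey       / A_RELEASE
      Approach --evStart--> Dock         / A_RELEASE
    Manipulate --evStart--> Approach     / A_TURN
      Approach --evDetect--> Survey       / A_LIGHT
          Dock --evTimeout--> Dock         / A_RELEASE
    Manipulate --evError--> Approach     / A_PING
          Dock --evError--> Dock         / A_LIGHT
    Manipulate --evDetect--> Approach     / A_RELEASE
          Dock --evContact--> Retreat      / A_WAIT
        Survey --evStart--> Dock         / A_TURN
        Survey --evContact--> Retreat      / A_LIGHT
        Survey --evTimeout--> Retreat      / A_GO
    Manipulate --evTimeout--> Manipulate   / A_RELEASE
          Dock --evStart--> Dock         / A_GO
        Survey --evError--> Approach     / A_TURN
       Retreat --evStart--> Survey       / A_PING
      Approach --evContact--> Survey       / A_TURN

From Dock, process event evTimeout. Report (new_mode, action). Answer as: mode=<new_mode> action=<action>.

mode=Dock action=A_RELEASE

current mode = Dock; filter table to that mode:
  (Dock, evDetect) → (Approach, A_WAIT)
  (Dock, evTimeout) → (Dock, A_RELEASE)  ← event matches
  (Dock, evError) → (Dock, A_LIGHT)
  (Dock, evContact) → (Retreat, A_WAIT)
  (Dock, evStart) → (Dock, A_GO)
event = evTimeout selects (Dock, A_RELEASE)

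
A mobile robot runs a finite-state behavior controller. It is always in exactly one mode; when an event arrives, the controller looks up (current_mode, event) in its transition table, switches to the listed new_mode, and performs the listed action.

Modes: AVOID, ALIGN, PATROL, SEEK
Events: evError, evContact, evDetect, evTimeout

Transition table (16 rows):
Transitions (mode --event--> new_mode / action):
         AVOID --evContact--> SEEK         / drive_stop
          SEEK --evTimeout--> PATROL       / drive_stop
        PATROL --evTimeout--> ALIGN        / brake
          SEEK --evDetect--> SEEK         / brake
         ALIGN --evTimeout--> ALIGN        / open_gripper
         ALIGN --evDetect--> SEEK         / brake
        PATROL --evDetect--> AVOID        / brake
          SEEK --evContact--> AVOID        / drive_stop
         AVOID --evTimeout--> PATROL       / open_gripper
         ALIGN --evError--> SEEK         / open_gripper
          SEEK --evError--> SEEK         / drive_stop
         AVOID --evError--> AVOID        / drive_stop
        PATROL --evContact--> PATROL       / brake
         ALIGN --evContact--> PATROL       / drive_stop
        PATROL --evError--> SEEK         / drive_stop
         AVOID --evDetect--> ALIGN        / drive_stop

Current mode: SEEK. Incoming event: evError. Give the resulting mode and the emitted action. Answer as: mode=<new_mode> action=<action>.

current mode = SEEK; filter table to that mode:
  (SEEK, evTimeout) → (PATROL, drive_stop)
  (SEEK, evDetect) → (SEEK, brake)
  (SEEK, evContact) → (AVOID, drive_stop)
  (SEEK, evError) → (SEEK, drive_stop)  ← event matches
event = evError selects (SEEK, drive_stop)

mode=SEEK action=drive_stop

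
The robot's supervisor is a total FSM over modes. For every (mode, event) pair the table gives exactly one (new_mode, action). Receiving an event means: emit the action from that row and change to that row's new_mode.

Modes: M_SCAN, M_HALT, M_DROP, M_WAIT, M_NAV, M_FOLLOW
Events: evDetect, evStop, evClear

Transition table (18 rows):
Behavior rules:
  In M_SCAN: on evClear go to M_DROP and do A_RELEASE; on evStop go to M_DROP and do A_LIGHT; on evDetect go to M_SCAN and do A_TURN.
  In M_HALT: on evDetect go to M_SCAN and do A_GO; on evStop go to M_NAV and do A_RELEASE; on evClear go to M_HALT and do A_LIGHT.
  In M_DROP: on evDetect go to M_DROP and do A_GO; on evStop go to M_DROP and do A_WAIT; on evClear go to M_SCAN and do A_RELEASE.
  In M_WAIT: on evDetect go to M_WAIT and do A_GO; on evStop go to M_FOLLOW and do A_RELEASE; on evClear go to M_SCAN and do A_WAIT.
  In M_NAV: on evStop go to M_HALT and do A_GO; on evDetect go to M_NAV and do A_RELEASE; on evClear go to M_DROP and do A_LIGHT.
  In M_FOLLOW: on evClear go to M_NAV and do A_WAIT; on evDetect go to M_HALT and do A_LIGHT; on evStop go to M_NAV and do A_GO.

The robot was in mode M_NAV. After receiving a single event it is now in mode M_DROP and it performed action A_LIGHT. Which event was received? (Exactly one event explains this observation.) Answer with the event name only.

evClear

try evDetect: (M_NAV, evDetect) → (M_NAV, A_RELEASE)
try evStop: (M_NAV, evStop) → (M_HALT, A_GO)
try evClear: (M_NAV, evClear) → (M_DROP, A_LIGHT)  ← matches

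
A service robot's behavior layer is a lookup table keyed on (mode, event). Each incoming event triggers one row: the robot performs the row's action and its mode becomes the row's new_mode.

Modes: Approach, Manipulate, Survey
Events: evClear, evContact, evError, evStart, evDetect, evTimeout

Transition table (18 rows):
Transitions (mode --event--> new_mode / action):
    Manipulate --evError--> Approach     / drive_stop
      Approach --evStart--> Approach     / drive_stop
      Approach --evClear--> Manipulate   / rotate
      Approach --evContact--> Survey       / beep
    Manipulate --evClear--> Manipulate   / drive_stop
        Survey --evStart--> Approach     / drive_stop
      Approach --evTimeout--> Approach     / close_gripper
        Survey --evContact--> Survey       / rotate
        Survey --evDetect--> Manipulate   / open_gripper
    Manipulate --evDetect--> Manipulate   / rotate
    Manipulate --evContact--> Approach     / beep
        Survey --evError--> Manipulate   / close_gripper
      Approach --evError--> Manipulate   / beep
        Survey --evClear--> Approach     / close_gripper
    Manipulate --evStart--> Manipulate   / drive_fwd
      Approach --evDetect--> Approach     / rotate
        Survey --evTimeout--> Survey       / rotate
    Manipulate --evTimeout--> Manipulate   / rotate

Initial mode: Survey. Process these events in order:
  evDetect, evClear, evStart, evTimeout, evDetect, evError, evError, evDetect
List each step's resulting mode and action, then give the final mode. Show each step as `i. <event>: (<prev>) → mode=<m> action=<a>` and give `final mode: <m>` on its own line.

final mode: Manipulate

1. evDetect: (Survey) → mode=Manipulate action=open_gripper
2. evClear: (Manipulate) → mode=Manipulate action=drive_stop
3. evStart: (Manipulate) → mode=Manipulate action=drive_fwd
4. evTimeout: (Manipulate) → mode=Manipulate action=rotate
5. evDetect: (Manipulate) → mode=Manipulate action=rotate
6. evError: (Manipulate) → mode=Approach action=drive_stop
7. evError: (Approach) → mode=Manipulate action=beep
8. evDetect: (Manipulate) → mode=Manipulate action=rotate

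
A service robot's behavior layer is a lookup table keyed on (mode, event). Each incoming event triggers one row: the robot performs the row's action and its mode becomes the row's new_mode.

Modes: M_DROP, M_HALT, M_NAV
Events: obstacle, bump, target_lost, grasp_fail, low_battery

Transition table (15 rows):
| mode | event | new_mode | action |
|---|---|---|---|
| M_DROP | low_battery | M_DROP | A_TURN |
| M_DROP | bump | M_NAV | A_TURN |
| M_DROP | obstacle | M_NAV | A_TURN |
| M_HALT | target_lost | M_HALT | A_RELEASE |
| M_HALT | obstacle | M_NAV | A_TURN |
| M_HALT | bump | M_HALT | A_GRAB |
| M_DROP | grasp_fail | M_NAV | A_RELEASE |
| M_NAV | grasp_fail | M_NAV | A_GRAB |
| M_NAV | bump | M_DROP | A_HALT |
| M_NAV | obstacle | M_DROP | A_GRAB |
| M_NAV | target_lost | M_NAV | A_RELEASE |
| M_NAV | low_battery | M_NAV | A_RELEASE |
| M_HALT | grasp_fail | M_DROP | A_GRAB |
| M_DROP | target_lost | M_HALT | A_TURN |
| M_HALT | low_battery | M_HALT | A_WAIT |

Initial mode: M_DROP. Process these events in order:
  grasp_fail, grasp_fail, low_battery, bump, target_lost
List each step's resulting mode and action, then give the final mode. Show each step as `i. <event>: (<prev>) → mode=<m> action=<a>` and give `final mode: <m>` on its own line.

final mode: M_HALT

1. grasp_fail: (M_DROP) → mode=M_NAV action=A_RELEASE
2. grasp_fail: (M_NAV) → mode=M_NAV action=A_GRAB
3. low_battery: (M_NAV) → mode=M_NAV action=A_RELEASE
4. bump: (M_NAV) → mode=M_DROP action=A_HALT
5. target_lost: (M_DROP) → mode=M_HALT action=A_TURN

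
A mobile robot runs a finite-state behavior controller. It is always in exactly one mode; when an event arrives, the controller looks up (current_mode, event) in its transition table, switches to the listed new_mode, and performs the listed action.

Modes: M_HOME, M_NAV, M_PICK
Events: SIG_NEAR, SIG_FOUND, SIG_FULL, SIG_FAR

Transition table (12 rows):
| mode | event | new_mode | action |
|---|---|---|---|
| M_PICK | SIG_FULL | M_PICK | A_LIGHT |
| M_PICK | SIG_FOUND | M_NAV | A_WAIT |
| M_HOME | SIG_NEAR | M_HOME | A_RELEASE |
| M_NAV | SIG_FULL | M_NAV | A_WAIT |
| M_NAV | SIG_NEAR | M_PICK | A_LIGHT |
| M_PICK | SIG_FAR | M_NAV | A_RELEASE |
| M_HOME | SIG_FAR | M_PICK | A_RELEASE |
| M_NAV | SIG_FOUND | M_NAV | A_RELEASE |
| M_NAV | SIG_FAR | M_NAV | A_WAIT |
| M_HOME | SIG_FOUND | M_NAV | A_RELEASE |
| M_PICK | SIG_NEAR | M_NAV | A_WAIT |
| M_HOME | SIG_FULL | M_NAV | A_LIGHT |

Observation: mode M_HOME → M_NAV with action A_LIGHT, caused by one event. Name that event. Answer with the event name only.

try SIG_NEAR: (M_HOME, SIG_NEAR) → (M_HOME, A_RELEASE)
try SIG_FOUND: (M_HOME, SIG_FOUND) → (M_NAV, A_RELEASE)
try SIG_FULL: (M_HOME, SIG_FULL) → (M_NAV, A_LIGHT)  ← matches
try SIG_FAR: (M_HOME, SIG_FAR) → (M_PICK, A_RELEASE)

SIG_FULL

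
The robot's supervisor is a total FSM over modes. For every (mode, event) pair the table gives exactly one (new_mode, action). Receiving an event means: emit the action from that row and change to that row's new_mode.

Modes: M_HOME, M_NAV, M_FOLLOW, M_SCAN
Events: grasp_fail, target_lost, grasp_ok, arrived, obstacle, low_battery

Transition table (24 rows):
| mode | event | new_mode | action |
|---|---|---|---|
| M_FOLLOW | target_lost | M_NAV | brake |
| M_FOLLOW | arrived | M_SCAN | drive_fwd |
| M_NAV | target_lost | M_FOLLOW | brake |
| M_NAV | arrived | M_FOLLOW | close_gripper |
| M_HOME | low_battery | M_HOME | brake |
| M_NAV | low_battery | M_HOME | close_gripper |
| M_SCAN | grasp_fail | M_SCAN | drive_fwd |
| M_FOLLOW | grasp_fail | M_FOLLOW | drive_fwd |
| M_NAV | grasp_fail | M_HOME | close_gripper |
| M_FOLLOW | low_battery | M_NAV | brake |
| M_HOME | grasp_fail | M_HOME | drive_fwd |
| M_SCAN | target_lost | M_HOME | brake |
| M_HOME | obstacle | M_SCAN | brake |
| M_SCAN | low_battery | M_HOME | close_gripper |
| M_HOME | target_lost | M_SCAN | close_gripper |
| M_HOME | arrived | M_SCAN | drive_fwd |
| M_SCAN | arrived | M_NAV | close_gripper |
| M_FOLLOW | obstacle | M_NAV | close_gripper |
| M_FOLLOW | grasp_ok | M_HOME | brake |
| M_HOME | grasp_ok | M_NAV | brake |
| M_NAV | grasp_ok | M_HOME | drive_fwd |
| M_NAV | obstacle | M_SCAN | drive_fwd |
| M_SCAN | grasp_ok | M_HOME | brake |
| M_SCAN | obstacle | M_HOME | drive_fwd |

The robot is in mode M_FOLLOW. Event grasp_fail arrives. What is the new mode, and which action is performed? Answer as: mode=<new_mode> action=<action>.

mode=M_FOLLOW action=drive_fwd

current mode = M_FOLLOW; filter table to that mode:
  (M_FOLLOW, target_lost) → (M_NAV, brake)
  (M_FOLLOW, arrived) → (M_SCAN, drive_fwd)
  (M_FOLLOW, grasp_fail) → (M_FOLLOW, drive_fwd)  ← event matches
  (M_FOLLOW, low_battery) → (M_NAV, brake)
  (M_FOLLOW, obstacle) → (M_NAV, close_gripper)
  (M_FOLLOW, grasp_ok) → (M_HOME, brake)
event = grasp_fail selects (M_FOLLOW, drive_fwd)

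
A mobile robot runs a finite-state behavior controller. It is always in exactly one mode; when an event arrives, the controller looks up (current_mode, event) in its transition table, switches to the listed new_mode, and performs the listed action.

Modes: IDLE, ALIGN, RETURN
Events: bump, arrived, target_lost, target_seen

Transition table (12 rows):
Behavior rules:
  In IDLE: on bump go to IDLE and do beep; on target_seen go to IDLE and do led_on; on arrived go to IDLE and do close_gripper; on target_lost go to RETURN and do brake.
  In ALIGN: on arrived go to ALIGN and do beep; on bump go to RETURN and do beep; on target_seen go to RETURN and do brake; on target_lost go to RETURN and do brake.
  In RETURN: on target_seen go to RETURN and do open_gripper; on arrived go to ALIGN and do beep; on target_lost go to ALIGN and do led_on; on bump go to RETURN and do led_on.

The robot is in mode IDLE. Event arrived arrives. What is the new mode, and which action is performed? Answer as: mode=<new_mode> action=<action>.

current mode = IDLE; filter table to that mode:
  (IDLE, bump) → (IDLE, beep)
  (IDLE, target_seen) → (IDLE, led_on)
  (IDLE, arrived) → (IDLE, close_gripper)  ← event matches
  (IDLE, target_lost) → (RETURN, brake)
event = arrived selects (IDLE, close_gripper)

mode=IDLE action=close_gripper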